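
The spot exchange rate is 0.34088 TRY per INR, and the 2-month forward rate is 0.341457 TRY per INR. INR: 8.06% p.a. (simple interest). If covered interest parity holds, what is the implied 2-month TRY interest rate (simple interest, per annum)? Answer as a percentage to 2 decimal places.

T = 2/12 years.
CIP gives F = S · g_TRY/g_INR, so g_TRY/g_INR = 0.341457/0.34088 = 1.0016927.
The INR side grows by 1 + 0.0806×2/12 = 1.0134333.
Hence g_TRY = 1.0151487.
(1.0151487 − 1)/T = 0.090892, i.e. 9.09%.

9.09%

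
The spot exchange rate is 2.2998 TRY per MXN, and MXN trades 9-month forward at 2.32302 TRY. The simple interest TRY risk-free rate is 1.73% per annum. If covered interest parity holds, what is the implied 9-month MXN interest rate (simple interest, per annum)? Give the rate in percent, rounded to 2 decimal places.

T = 9/12 years.
By CIP, F/S equals the TRY-to-MXN growth ratio: 2.32302/2.2998 = 1.0100965.
The TRY side grows by 1 + 0.0173×9/12 = 1.012975.
Hence g_MXN = 1.0028497.
r = (1.0028497 − 1)/(9/12) = 0.003800 → 0.38%.

0.38%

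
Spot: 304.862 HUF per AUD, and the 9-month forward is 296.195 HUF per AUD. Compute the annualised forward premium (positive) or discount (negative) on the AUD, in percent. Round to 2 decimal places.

T = 9/12 years.
(F − S)/S = (296.195 − 304.862)/304.862 = -0.0284293.
×(1/T) gives -3.79% p.a.

-3.79%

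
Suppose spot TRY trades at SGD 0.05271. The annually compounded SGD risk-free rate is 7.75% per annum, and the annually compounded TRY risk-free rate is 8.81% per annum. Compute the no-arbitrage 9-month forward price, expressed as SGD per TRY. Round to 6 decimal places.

0.052324

T = 9/12 years.
SGD accumulates by (1 + 0.0775)^(9/12) = 1.0575793.
TRY growth factor: (1 + 0.0881)^(9/12) = 1.0653728.
CIP: F = S · (grow SGD)/(grow TRY) = 0.05271 × 1.0575793/1.0653728 = 0.05232441 SGD per TRY.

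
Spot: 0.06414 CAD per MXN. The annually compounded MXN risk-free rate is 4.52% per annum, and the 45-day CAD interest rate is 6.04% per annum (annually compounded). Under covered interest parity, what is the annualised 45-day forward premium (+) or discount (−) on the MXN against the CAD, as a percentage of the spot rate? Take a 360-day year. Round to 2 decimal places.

+1.45%

T = 45/360 years.
No-arbitrage forward: 0.06414 × 1.0073577 / 1.0055413 = 0.06425586 CAD/MXN.
Annualised premium = (F − S)/S × (1/T) = (0.06425586 − 0.06414)/0.06414 ÷ (45/360) = 1.45%.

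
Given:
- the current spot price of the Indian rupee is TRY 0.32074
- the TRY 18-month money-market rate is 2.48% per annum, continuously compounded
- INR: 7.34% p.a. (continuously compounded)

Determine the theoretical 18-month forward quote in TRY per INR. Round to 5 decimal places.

0.29819

T = 18/12 years.
Growth of 1 TRY over T: e^(0.0248×18/12) = 1.0379006.
Growth of 1 INR over T: e^(0.0734×18/12) = 1.1163897.
CIP: F = S · (grow TRY)/(grow INR) = 0.32074 × 1.0379006/1.1163897 = 0.2981900 TRY per INR.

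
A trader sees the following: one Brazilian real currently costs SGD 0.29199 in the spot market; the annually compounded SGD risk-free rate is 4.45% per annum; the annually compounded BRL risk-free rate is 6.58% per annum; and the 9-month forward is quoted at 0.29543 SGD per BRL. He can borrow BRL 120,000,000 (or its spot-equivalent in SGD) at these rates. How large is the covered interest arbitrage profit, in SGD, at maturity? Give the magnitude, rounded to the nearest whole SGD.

T = 9/12 years.
Route A — deposit BRL, sell forward: 120,000,000 × 1.0489548297 × 0.29543 = SGD 37,187,127.04.
Route B — convert at spot, deposit SGD: 120,000,000 × 0.29199 × 1.03319271 = SGD 36,201,832.73.
The quoted forward overvalues BRL, so borrow SGD, buy BRL at spot, deposit the BRL at 6.58%, and sell the proceeds forward at 0.29543.
Profit = 37,187,127.04 − 36,201,832.73 = SGD 985,294.

SGD 985,294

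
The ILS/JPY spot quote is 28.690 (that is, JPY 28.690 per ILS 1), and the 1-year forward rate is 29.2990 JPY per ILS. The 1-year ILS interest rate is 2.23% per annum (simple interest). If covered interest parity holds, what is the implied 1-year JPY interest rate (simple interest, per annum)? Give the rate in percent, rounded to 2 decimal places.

T = 1 year.
By CIP, F/S equals the JPY-to-ILS growth ratio: 29.299/28.69 = 1.0212269.
The ILS side grows by 1 + 0.0223×1 = 1.022300.
That pins the JPY growth at 1.0440003.
(1.0440003 − 1)/T = 0.044000, i.e. 4.40%.

4.40%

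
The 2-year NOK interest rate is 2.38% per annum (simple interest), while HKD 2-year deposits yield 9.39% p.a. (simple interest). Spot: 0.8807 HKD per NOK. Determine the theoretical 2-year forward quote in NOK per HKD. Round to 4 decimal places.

T = 2 years.
Growth of 1 HKD over T: 1 + 0.0939×2 = 1.187800.
NOK accumulates by 1 + 0.0238×2 = 1.047600.
Forward (HKD per NOK) = 0.8807 × 1.187800 / 1.047600 = 0.9985638.
Quoted the other way: 1/0.9985638 = 1.0014 NOK per HKD.

1.0014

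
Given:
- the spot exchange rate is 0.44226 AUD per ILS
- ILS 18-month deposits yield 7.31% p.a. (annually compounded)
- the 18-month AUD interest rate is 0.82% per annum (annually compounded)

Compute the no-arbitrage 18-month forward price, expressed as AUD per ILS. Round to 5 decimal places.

T = 18/12 years.
AUD accumulates by (1 + 0.0082)^(18/12) = 1.0123252.
ILS growth factor: (1 + 0.0731)^(18/12) = 1.1116301.
CIP: F = S · (grow AUD)/(grow ILS) = 0.44226 × 1.0123252/1.1116301 = 0.4027517 AUD per ILS.

0.40275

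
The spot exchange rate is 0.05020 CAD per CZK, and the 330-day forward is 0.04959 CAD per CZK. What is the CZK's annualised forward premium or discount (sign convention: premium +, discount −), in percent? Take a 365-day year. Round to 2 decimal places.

-1.34%

T = 330/365 years.
Period premium: (0.04959 − 0.0502)/0.0502 = -0.0121514.
Annualise by dividing by T: -0.0121514 / (330/365) = -0.013440 → -1.34%.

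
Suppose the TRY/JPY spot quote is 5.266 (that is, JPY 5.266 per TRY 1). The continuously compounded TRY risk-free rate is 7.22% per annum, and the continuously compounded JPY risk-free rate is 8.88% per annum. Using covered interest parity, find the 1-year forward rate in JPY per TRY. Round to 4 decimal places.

T = 1 year.
JPY growth factor: e^(0.0888×1) = 1.0928621.
Growth of 1 TRY over T: e^(0.0722×1) = 1.0748703.
Forward (JPY per TRY) = 5.266 × 1.0928621 / 1.0748703 = 5.354145.

5.3541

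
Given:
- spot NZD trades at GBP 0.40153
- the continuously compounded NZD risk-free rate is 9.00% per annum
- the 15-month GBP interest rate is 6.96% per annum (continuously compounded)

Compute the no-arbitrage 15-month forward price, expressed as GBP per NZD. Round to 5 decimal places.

T = 15/12 years.
Growth of 1 GBP over T: e^(0.0696×15/12) = 1.0908967.
NZD growth factor: e^(0.0900×15/12) = 1.1190723.
So F = 0.40153 × 1.0908967 / 1.1190723 = 0.3914204 (GBP/NZD).

0.39142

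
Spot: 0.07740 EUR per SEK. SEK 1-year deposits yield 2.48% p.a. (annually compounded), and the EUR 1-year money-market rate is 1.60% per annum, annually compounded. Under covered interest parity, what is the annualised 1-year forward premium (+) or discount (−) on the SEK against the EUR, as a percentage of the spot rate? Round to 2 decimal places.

T = 1 year.
CIP forward (EUR per SEK) = 0.0774 × 1.016000/1.024800 = 0.07673536.
(F − S)/S ÷ T = (0.07673536 − 0.0774)/0.0774/1 = -0.008587 → -0.86%.

-0.86%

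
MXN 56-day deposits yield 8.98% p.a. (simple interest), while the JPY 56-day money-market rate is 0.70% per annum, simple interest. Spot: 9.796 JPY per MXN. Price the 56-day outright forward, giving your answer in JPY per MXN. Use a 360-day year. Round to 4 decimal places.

T = 56/360 years.
JPY growth factor: 1 + 0.0070×56/360 = 1.0010889.
MXN growth factor: 1 + 0.0898×56/360 = 1.0139689.
CIP: F = S · (grow JPY)/(grow MXN) = 9.796 × 1.0010889/1.0139689 = 9.671566 JPY per MXN.

9.6716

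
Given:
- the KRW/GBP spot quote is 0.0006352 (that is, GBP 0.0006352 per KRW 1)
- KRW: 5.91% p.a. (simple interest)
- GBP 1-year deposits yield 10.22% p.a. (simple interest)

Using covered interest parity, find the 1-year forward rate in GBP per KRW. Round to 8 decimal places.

0.00066105

T = 1 year.
Growth of 1 GBP over T: 1 + 0.1022×1 = 1.102200.
Growth of 1 KRW over T: 1 + 0.0591×1 = 1.059100.
So F = 0.0006352 × 1.102200 / 1.059100 = 0.0006610494 (GBP/KRW).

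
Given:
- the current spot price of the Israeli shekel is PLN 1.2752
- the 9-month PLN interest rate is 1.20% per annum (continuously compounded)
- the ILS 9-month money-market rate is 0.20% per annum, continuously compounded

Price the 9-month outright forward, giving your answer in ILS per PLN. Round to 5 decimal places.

T = 9/12 years.
Growth of 1 PLN over T: e^(0.0120×9/12) = 1.0090406.
Growth of 1 ILS over T: e^(0.0020×9/12) = 1.0015011.
CIP: F = S · (grow PLN)/(grow ILS) = 1.2752 × 1.0090406/1.0015011 = 1.284800 PLN per ILS.
Quoted the other way: 1/1.284800 = 0.77833 ILS per PLN.

0.77833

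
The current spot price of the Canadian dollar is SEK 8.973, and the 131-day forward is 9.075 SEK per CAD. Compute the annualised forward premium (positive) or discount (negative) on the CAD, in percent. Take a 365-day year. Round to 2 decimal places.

T = 131/365 years.
CAD trades forward at +1.13674% vs spot over the period.
Per annum: 0.0113674 / (131/365) = 0.031673 = 3.17%.

+3.17%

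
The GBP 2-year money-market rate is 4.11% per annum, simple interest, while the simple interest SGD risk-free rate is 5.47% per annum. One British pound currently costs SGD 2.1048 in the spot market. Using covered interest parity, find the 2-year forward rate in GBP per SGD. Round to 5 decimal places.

T = 2 years.
Growth of 1 SGD over T: 1 + 0.0547×2 = 1.109400.
Growth of 1 GBP over T: 1 + 0.0411×2 = 1.082200.
Forward (SGD per GBP) = 2.1048 × 1.109400 / 1.082200 = 2.157702.
Invert for GBP per SGD: 1 / 2.157702 = 0.46346.

0.46346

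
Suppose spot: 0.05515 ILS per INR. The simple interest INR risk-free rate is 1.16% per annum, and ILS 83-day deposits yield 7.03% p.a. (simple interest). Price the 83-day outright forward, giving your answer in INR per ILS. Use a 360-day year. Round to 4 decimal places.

17.8909

T = 83/360 years.
ILS growth factor: 1 + 0.0703×83/360 = 1.01620806.
INR growth factor: 1 + 0.0116×83/360 = 1.00267444.
Forward (ILS per INR) = 0.05515 × 1.01620806 / 1.00267444 = 0.055894388.
Invert for INR per ILS: 1 / 0.055894388 = 17.8909.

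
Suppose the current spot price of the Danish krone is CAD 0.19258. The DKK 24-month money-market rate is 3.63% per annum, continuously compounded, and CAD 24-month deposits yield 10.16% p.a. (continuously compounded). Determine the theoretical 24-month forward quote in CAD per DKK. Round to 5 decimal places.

0.21945

T = 2 years.
Growth of 1 CAD over T: e^(0.1016×2) = 1.2253175.
DKK growth factor: e^(0.0363×2) = 1.0753003.
So F = 0.19258 × 1.2253175 / 1.0753003 = 0.2194472 (CAD/DKK).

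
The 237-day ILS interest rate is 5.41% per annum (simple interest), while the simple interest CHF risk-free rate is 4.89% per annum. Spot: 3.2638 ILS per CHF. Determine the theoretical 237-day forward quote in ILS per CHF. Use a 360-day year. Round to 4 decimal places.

T = 237/360 years.
Growth of 1 ILS over T: 1 + 0.0541×237/360 = 1.0356158.
CHF growth factor: 1 + 0.0489×237/360 = 1.0321925.
Forward (ILS per CHF) = 3.2638 × 1.0356158 / 1.0321925 = 3.274624.

3.2746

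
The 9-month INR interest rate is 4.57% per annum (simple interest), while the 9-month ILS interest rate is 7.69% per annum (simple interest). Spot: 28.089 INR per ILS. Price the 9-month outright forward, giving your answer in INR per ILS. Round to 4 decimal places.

T = 9/12 years.
Growth of 1 INR over T: 1 + 0.0457×9/12 = 1.034275.
ILS growth factor: 1 + 0.0769×9/12 = 1.057675.
So F = 28.089 × 1.034275 / 1.057675 = 27.467559 (INR/ILS).

27.4676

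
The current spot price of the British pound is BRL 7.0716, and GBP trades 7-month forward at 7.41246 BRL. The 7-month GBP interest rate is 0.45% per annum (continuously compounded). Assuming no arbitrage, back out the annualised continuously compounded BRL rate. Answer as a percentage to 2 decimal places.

T = 7/12 years.
By CIP, F/S equals the BRL-to-GBP growth ratio: 7.41246/7.0716 = 1.0482013.
The GBP side grows by e^(0.0045×7/12) = 1.0026284.
So the BRL growth factor = 1.0509564.
Take logs: ln 1.0509564 / (7/12) = 0.085201, so 8.52%.

8.52%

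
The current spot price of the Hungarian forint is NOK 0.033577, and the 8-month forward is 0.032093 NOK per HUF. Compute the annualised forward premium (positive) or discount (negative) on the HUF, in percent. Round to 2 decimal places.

-6.63%

T = 8/12 years.
(F − S)/S = (0.032093 − 0.033577)/0.033577 = -0.0441969.
×(1/T) gives -6.63% p.a.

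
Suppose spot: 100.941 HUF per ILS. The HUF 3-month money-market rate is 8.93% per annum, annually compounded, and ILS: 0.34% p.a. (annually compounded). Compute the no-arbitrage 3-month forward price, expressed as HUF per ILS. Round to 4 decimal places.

T = 3/12 years.
HUF accumulates by (1 + 0.0893)^(3/12) = 1.021614094.
ILS accumulates by (1 + 0.0034)^(3/12) = 1.000848918.
Forward (HUF per ILS) = 100.941 × 1.021614094 / 1.000848918 = 103.035280.

103.0353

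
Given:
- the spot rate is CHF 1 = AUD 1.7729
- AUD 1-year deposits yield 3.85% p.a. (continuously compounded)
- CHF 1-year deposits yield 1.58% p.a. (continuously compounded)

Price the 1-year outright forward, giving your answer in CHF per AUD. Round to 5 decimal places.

T = 1 year.
AUD growth factor: e^(0.0385×1) = 1.0392507.
Growth of 1 CHF over T: e^(0.0158×1) = 1.0159255.
So F = 1.7729 × 1.0392507 / 1.0159255 = 1.813605 (AUD/CHF).
Quoted the other way: 1/1.813605 = 0.55139 CHF per AUD.

0.55139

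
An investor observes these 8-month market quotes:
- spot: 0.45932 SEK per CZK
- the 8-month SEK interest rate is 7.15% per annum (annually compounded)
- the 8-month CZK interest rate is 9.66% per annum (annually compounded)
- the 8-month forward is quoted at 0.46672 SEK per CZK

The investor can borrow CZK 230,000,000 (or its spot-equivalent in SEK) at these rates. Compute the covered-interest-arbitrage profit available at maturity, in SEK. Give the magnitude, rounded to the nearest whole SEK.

SEK 3,530,781

T = 8/12 years.
Keep in CZK, deliver into the forward: 230,000,000·1.06340531762·0.46672 = SEK 114,151,881.86.
Swap to SEK now, deposit: 230,000,000·0.45932·1.04711597082 = SEK 110,621,100.77.
The quoted forward overvalues CZK, so borrow SEK, buy CZK at spot, deposit the CZK at 9.66%, and sell the proceeds forward at 0.46672.
The gap between the two covered legs is SEK 3,530,781.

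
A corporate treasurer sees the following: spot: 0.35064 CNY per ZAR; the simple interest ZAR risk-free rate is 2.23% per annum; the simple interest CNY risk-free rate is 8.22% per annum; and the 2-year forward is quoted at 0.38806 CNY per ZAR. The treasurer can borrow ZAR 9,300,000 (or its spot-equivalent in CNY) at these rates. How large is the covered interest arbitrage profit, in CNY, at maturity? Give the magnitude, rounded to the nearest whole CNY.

CNY 27,135

T = 2 years.
Keep in ZAR, deliver into the forward: 9,300,000·1.044600·0.38806 = CNY 3,769,917.53.
Swap to CNY now, deposit: 9,300,000·0.35064·1.164400 = CNY 3,797,052.51.
The quoted forward undervalues ZAR, so borrow ZAR, convert to CNY at spot, deposit the CNY at 8.22%, and buy ZAR forward at 0.38806 to cover the loan.
Arbitrage profit = |3,769,917.53 − 3,797,052.51| = CNY 27,135.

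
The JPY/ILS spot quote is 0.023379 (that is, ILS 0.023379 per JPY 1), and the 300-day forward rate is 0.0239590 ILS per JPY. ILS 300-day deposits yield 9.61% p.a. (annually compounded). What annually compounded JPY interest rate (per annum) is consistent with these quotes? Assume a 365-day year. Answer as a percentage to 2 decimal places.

T = 300/365 years.
CIP gives F = S · g_ILS/g_JPY, so g_ILS/g_JPY = 0.023959/0.023379 = 1.0248086.
ILS growth factor: (1 + 0.0961)^(300/365) = 1.0783347.
So the JPY growth factor = 1.0522303.
r = 1.0522303^(365/300) − 1 = 0.063902 → 6.39%.

6.39%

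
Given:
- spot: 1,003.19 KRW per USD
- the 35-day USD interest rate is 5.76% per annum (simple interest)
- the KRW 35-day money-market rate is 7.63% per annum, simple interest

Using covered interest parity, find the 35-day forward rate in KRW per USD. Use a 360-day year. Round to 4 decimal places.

T = 35/360 years.
Growth of 1 KRW over T: 1 + 0.0763×35/360 = 1.0074180556.
USD accumulates by 1 + 0.0576×35/360 = 1.005600.
Forward (KRW per USD) = 1003.19 × 1.0074180556 / 1.005600 = 1005.003698.

1005.0037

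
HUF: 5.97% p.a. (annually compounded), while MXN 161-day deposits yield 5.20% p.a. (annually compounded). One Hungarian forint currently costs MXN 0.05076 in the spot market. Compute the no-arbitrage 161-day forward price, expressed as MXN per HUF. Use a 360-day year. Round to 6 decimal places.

0.050595

T = 161/360 years.
Growth of 1 MXN over T: (1 + 0.0520)^(161/360) = 1.022930.
Growth of 1 HUF over T: (1 + 0.0597)^(161/360) = 1.0262717.
CIP: F = S · (grow MXN)/(grow HUF) = 0.05076 × 1.022930/1.0262717 = 0.05059472 MXN per HUF.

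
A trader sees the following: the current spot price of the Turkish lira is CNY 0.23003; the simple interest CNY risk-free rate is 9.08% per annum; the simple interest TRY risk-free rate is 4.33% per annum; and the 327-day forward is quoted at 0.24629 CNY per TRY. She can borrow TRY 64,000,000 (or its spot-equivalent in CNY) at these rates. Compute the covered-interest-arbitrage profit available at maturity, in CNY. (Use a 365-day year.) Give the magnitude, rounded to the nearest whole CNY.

CNY 454,520

T = 327/365 years.
Invest the TRY and cover forward: 64,000,000 × 1.0387920548 × 0.24629 = CNY 16,374,022.09.
Convert at spot and invest in CNY: 64,000,000 × 0.23003 × 1.0813468493 = CNY 15,919,501.81.
The quoted forward overvalues TRY, so borrow CNY, buy TRY at spot, deposit the TRY at 4.33%, and sell the proceeds forward at 0.24629.
Arbitrage profit = |16,374,022.09 − 15,919,501.81| = CNY 454,520.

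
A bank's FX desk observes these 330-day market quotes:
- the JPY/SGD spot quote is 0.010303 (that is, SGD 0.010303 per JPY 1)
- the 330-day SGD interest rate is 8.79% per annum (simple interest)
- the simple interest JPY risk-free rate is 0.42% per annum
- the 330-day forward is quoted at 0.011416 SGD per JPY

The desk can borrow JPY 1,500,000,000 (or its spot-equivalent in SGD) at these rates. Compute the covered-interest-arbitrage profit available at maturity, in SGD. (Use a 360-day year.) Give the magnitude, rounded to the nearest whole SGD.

SGD 490,181

T = 330/360 years.
Keep in JPY, deliver into the forward: 1,500,000,000·1.003850·0.011416 = SGD 17,189,927.40.
Swap to SGD now, deposit: 1,500,000,000·0.010303·1.080575 = SGD 16,699,746.34.
The quoted forward overvalues JPY, so borrow SGD, buy JPY at spot, deposit the JPY at 0.42%, and sell the proceeds forward at 0.011416.
Profit = 17,189,927.40 − 16,699,746.34 = SGD 490,181.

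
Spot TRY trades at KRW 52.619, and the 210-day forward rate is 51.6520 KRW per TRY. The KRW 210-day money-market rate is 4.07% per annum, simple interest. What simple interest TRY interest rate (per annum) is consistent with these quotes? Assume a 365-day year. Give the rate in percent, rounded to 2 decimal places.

7.40%

T = 210/365 years.
CIP gives F = S · g_KRW/g_TRY, so g_KRW/g_TRY = 51.652/52.619 = 0.9816226.
The KRW side grows by 1 + 0.0407×210/365 = 1.0234164.
So the TRY growth factor = 1.0425762.
r = (1.0425762 − 1)/(210/365) = 0.074001 → 7.40%.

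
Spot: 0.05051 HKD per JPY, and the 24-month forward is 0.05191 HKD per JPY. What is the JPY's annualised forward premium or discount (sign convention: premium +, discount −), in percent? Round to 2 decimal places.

T = 2 years.
Period premium: (0.05191 − 0.05051)/0.05051 = 0.0277173.
×(1/T) gives 1.39% p.a.

+1.39%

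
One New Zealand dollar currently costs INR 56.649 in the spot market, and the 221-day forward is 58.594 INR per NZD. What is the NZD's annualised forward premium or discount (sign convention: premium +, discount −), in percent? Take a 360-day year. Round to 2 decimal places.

+5.59%

T = 221/360 years.
NZD trades forward at +3.43342% vs spot over the period.
×(1/T) gives 5.59% p.a.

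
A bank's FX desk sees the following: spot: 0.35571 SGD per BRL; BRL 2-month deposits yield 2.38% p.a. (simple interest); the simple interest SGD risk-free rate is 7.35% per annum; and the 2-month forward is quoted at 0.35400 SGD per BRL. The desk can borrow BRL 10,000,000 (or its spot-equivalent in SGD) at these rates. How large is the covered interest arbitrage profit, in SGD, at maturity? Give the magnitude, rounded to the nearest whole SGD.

SGD 46,632

T = 2/12 years.
Keep in BRL, deliver into the forward: 10,000,000·1.003966667·0.35400 = SGD 3,554,042.00.
Swap to SGD now, deposit: 10,000,000·0.35571·1.012250 = SGD 3,600,674.48.
The quoted forward undervalues BRL, so borrow BRL, convert to SGD at spot, deposit the SGD at 7.35%, and buy BRL forward at 0.35400 to cover the loan.
Arbitrage profit = |3,554,042.00 − 3,600,674.48| = SGD 46,632.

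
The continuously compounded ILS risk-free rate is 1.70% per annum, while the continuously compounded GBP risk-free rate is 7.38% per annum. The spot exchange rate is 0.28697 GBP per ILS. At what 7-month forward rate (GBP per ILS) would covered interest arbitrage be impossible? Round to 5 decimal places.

0.29664

T = 7/12 years.
GBP growth factor: e^(0.0738×7/12) = 1.0439901.
ILS accumulates by e^(0.0170×7/12) = 1.009966.
Forward (GBP per ILS) = 0.28697 × 1.0439901 / 1.009966 = 0.2966375.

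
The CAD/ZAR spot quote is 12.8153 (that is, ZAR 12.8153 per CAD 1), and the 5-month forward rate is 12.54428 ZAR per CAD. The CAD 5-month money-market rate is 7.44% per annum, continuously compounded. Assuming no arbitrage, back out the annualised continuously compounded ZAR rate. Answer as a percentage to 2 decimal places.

2.31%

T = 5/12 years.
F/S = 12.54428/12.8153 = 0.9788518 = (growth of ZAR) / (growth of CAD).
CAD growth factor: e^(0.0744×5/12) = 1.0314855.
Hence g_ZAR = 1.0096714.
r = ln(1.0096714)/(5/12) = 0.023100 → 2.31%.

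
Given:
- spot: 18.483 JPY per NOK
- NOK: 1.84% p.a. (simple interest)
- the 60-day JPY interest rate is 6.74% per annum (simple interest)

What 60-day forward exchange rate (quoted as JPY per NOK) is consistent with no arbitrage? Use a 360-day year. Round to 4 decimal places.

18.6335

T = 60/360 years.
Growth of 1 JPY over T: 1 + 0.0674×60/360 = 1.01123333.
NOK growth factor: 1 + 0.0184×60/360 = 1.00306667.
So F = 18.483 × 1.01123333 / 1.00306667 = 18.633483 (JPY/NOK).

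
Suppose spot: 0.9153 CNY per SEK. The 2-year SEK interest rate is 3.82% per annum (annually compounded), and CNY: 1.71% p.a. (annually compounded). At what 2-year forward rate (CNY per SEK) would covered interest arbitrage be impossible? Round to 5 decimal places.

0.87847

T = 2 years.
CNY accumulates by (1 + 0.0171)^2 = 1.0344924.
Growth of 1 SEK over T: (1 + 0.0382)^2 = 1.0778592.
Forward (CNY per SEK) = 0.9153 × 1.0344924 / 1.0778592 = 0.8784736.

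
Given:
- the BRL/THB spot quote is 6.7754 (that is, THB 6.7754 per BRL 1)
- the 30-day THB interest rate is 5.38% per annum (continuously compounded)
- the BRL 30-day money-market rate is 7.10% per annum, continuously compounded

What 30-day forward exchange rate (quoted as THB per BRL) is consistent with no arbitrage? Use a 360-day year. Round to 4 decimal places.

6.7657

T = 30/360 years.
THB growth factor: e^(0.0538×30/360) = 1.0044934.
BRL accumulates by e^(0.0710×30/360) = 1.0059342.
CIP: F = S · (grow THB)/(grow BRL) = 6.7754 × 1.0044934/1.0059342 = 6.765696 THB per BRL.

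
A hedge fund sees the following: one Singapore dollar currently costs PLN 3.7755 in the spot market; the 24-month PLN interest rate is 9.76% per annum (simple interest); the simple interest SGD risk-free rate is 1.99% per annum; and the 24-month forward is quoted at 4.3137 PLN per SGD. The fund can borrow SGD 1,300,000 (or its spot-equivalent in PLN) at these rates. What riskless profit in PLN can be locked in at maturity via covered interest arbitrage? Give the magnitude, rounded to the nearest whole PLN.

PLN 35,220

T = 2 years.
Invest the SGD and cover forward: 1,300,000 × 1.039800 × 4.3137 = PLN 5,831,000.84.
Convert at spot and invest in PLN: 1,300,000 × 3.7755 × 1.195200 = PLN 5,866,220.88.
The quoted forward undervalues SGD, so borrow SGD, convert to PLN at spot, deposit the PLN at 9.76%, and buy SGD forward at 4.3137 to cover the loan.
Arbitrage profit = |5,831,000.84 − 5,866,220.88| = PLN 35,220.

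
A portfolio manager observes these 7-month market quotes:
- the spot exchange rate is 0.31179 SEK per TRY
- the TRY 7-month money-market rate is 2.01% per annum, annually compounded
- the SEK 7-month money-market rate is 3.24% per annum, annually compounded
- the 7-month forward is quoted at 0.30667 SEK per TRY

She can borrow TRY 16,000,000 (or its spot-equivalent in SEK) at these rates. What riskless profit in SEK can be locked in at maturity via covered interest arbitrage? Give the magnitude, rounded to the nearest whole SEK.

T = 7/12 years.
Keep in TRY, deliver into the forward: 16,000,000·1.011676362·0.30667 = SEK 4,964,012.64.
Swap to SEK now, deposit: 16,000,000·0.31179·1.01877434 = SEK 5,082,298.42.
The quoted forward undervalues TRY, so borrow TRY, convert to SEK at spot, deposit the SEK at 3.24%, and buy TRY forward at 0.30667 to cover the loan.
The gap between the two covered legs is SEK 118,286.

SEK 118,286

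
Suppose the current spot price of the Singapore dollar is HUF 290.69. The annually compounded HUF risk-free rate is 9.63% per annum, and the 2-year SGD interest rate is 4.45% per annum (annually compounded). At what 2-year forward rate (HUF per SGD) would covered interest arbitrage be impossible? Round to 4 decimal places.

T = 2 years.
HUF accumulates by (1 + 0.0963)^2 = 1.20187369.
Growth of 1 SGD over T: (1 + 0.0445)^2 = 1.09098025.
CIP: F = S · (grow HUF)/(grow SGD) = 290.69 × 1.20187369/1.09098025 = 320.237386 HUF per SGD.

320.2374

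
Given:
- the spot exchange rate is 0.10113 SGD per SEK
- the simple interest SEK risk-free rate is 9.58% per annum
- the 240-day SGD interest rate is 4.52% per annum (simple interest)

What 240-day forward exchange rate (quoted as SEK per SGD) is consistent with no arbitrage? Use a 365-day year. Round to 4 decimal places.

10.2078

T = 240/365 years.
Growth of 1 SGD over T: 1 + 0.0452×240/365 = 1.02972055.
SEK growth factor: 1 + 0.0958×240/365 = 1.06299178.
CIP: F = S · (grow SGD)/(grow SEK) = 0.10113 × 1.02972055/1.06299178 = 0.097964670 SGD per SEK.
Quoted the other way: 1/0.097964670 = 10.2078 SEK per SGD.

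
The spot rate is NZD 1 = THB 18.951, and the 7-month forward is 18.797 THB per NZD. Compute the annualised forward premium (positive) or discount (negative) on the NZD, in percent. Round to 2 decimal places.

T = 7/12 years.
NZD trades forward at -0.81262% vs spot over the period.
×(1/T) gives -1.39% p.a.

-1.39%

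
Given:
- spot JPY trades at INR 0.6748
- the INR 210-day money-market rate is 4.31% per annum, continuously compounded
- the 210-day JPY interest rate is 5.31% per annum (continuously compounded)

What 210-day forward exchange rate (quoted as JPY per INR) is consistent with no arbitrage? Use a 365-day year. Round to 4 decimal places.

T = 210/365 years.
INR growth factor: e^(0.0431×210/365) = 1.0251073.
JPY accumulates by e^(0.0531×210/365) = 1.0310221.
So F = 0.6748 × 1.0251073 / 1.0310221 = 0.6709288 (INR/JPY).
Invert for JPY per INR: 1 / 0.6709288 = 1.4905.

1.4905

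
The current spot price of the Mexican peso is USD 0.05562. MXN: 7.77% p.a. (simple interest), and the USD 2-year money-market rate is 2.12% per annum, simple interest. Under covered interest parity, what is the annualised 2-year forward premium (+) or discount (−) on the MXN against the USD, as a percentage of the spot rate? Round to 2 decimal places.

T = 2 years.
No-arbitrage forward: 0.05562 × 1.042400 / 1.155400 = 0.05018027 USD/MXN.
Annualised premium = (F − S)/S × (1/T) = (0.05018027 − 0.05562)/0.05562 ÷ 2 = -4.89%.

-4.89%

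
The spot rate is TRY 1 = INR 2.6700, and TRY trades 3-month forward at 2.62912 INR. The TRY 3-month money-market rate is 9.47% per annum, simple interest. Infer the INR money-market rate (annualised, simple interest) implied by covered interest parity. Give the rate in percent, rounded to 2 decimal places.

T = 3/12 years.
CIP gives F = S · g_INR/g_TRY, so g_INR/g_TRY = 2.62912/2.67 = 0.9846891.
The TRY side grows by 1 + 0.0947×3/12 = 1.023675.
So the INR growth factor = 1.0080016.
(1.0080016 − 1)/T = 0.032006, i.e. 3.20%.

3.20%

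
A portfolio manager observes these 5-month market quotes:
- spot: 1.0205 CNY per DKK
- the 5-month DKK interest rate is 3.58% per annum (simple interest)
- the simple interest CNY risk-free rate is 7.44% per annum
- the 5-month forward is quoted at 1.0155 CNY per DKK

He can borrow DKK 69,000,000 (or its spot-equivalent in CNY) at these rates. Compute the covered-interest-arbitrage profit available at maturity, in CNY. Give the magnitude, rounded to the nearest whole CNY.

CNY 1,482,646

T = 5/12 years.
Keep in DKK, deliver into the forward: 69,000,000·1.0149166667·1.0155 = CNY 71,114,703.38.
Swap to CNY now, deposit: 69,000,000·1.0205·1.031000 = CNY 72,597,349.50.
The quoted forward undervalues DKK, so borrow DKK, convert to CNY at spot, deposit the CNY at 7.44%, and buy DKK forward at 1.0155 to cover the loan.
The gap between the two covered legs is CNY 1,482,646.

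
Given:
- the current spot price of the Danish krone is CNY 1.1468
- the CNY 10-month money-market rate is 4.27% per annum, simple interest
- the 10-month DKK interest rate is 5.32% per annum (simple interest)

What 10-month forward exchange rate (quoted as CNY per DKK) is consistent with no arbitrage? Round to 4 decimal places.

1.1372

T = 10/12 years.
CNY growth factor: 1 + 0.0427×10/12 = 1.0355833.
DKK growth factor: 1 + 0.0532×10/12 = 1.0443333.
CIP: F = S · (grow CNY)/(grow DKK) = 1.1468 × 1.0355833/1.0443333 = 1.137191 CNY per DKK.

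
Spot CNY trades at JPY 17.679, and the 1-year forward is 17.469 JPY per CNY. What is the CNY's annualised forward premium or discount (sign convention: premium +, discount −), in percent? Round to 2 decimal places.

T = 1 year.
CNY trades forward at -1.18785% vs spot over the period.
Annualise by dividing by T: -0.0118785 / 1 = -0.011879 → -1.19%.

-1.19%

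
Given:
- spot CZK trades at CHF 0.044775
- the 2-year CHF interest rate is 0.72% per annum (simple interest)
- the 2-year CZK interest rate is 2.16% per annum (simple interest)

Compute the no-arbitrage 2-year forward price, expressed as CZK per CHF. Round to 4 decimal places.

T = 2 years.
CHF growth factor: 1 + 0.0072×2 = 1.014400.
Growth of 1 CZK over T: 1 + 0.0216×2 = 1.043200.
So F = 0.044775 × 1.014400 / 1.043200 = 0.043538880 (CHF/CZK).
Invert for CZK per CHF: 1 / 0.043538880 = 22.9680.

22.9680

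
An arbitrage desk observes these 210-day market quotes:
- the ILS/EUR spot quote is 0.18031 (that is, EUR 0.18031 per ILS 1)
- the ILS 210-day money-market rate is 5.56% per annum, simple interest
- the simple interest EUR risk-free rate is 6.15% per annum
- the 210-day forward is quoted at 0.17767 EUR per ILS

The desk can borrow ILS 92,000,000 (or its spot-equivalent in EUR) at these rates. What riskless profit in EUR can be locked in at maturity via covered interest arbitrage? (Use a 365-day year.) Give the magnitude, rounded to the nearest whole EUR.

T = 210/365 years.
Keep in ILS, deliver into the forward: 92,000,000·1.0319890411·0.17767 = EUR 16,868,521.35.
Swap to EUR now, deposit: 92,000,000·0.18031·1.0353835616 = EUR 17,175,480.92.
The quoted forward undervalues ILS, so borrow ILS, convert to EUR at spot, deposit the EUR at 6.15%, and buy ILS forward at 0.17767 to cover the loan.
Profit = 17,175,480.92 − 16,868,521.35 = EUR 306,960.

EUR 306,960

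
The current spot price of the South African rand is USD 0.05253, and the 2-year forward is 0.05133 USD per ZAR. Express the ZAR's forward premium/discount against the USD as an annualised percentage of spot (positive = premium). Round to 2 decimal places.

-1.14%

T = 2 years.
(F − S)/S = (0.05133 − 0.05253)/0.05253 = -0.0228441.
×(1/T) gives -1.14% p.a.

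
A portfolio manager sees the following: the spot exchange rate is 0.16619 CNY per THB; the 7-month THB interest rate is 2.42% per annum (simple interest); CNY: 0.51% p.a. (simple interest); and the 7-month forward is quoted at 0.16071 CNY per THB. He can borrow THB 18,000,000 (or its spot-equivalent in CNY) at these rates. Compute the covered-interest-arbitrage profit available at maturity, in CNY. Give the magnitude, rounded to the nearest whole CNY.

CNY 66,703

T = 7/12 years.
Keep in THB, deliver into the forward: 18,000,000·1.014116667·0.16071 = CNY 2,933,616.41.
Swap to CNY now, deposit: 18,000,000·0.16619·1.002975 = CNY 3,000,319.47.
The quoted forward undervalues THB, so borrow THB, convert to CNY at spot, deposit the CNY at 0.51%, and buy THB forward at 0.16071 to cover the loan.
Arbitrage profit = |2,933,616.41 − 3,000,319.47| = CNY 66,703.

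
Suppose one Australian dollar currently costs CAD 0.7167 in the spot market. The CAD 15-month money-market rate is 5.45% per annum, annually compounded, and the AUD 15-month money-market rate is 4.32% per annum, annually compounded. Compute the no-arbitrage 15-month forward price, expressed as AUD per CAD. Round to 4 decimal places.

T = 15/12 years.
Growth of 1 CAD over T: (1 + 0.0545)^(15/12) = 1.0685829.
AUD growth factor: (1 + 0.0432)^(15/12) = 1.0542885.
Forward (CAD per AUD) = 0.7167 × 1.0685829 / 1.0542885 = 0.7264173.
Quoted the other way: 1/0.7264173 = 1.3766 AUD per CAD.

1.3766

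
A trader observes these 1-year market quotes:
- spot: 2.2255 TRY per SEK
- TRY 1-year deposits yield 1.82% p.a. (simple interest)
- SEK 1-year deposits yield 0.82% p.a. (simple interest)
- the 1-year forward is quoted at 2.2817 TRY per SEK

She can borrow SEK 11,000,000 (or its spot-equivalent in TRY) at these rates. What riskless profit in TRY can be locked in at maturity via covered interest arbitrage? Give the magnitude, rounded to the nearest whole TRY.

T = 1 year.
Route A — deposit SEK, sell forward: 11,000,000 × 1.008200 × 2.2817 = TRY 25,304,509.34.
Route B — convert at spot, deposit TRY: 11,000,000 × 2.2255 × 1.018200 = TRY 24,926,045.10.
The quoted forward overvalues SEK, so borrow TRY, buy SEK at spot, deposit the SEK at 0.82%, and sell the proceeds forward at 2.2817.
Profit = 25,304,509.34 − 24,926,045.10 = TRY 378,464.

TRY 378,464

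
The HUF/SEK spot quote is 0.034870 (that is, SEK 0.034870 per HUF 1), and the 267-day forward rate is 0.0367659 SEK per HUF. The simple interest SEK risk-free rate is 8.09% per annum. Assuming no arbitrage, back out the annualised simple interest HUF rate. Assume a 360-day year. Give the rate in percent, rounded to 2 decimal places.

0.72%

T = 267/360 years.
By CIP, F/S equals the SEK-to-HUF growth ratio: 0.0367659/0.03487 = 1.0543705.
The SEK side grows by 1 + 0.0809×267/360 = 1.0600008.
That pins the HUF growth at 1.005340.
r = (1.005340 − 1)/(267/360) = 0.007200 → 0.72%.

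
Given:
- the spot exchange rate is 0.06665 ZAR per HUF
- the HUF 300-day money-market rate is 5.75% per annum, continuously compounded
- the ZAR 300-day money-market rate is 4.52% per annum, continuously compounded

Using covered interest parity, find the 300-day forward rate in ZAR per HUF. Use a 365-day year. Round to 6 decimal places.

T = 300/365 years.
Growth of 1 ZAR over T: e^(0.0452×300/365) = 1.0378494.
Growth of 1 HUF over T: e^(0.0575×300/365) = 1.0483948.
CIP: F = S · (grow ZAR)/(grow HUF) = 0.06665 × 1.0378494/1.0483948 = 0.06597959 ZAR per HUF.

0.065980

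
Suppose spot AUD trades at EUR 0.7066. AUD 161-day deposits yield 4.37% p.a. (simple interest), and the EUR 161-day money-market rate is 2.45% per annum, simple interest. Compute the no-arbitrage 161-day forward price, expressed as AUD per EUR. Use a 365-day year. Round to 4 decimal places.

1.4271

T = 161/365 years.
Growth of 1 EUR over T: 1 + 0.0245×161/365 = 1.0108068.
AUD growth factor: 1 + 0.0437×161/365 = 1.0192759.
So F = 0.7066 × 1.0108068 / 1.0192759 = 0.7007289 (EUR/AUD).
Invert for AUD per EUR: 1 / 0.7007289 = 1.4271.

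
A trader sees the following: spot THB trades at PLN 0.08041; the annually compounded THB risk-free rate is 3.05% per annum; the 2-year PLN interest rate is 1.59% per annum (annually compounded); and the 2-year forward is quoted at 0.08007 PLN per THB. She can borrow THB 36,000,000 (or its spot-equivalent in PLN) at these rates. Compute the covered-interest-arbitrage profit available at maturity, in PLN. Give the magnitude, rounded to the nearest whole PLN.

T = 2 years.
Route A — deposit THB, sell forward: 36,000,000 × 1.06193025 × 0.08007 = PLN 3,061,035.18.
Route B — convert at spot, deposit PLN: 36,000,000 × 0.08041 × 1.03205281 = PLN 2,987,545.19.
The quoted forward overvalues THB, so borrow PLN, buy THB at spot, deposit the THB at 3.05%, and sell the proceeds forward at 0.08007.
The gap between the two covered legs is PLN 73,490.

PLN 73,490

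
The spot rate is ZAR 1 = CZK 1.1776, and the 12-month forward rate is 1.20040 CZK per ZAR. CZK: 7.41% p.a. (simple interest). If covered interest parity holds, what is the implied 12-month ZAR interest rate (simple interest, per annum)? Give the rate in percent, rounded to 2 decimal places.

T = 1 year.
F/S = 1.2004/1.1776 = 1.0193614 = (growth of CZK) / (growth of ZAR).
CZK growth factor: 1 + 0.0741×1 = 1.074100.
So the ZAR growth factor = 1.0536989.
r = (1.0536989 − 1)/1 = 0.053699 → 5.37%.

5.37%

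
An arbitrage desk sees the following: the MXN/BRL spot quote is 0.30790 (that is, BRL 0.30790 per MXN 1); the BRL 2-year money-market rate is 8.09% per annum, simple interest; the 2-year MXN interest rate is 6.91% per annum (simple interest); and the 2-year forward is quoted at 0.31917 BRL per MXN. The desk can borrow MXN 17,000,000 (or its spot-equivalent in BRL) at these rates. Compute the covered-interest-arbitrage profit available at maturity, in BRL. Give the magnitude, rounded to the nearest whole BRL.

T = 2 years.
Invest the MXN and cover forward: 17,000,000 × 1.138200 × 0.31917 = BRL 6,175,748.00.
Convert at spot and invest in BRL: 17,000,000 × 0.30790 × 1.161800 = BRL 6,081,209.74.
The quoted forward overvalues MXN, so borrow BRL, buy MXN at spot, deposit the MXN at 6.91%, and sell the proceeds forward at 0.31917.
Profit = 6,175,748.00 − 6,081,209.74 = BRL 94,538.

BRL 94,538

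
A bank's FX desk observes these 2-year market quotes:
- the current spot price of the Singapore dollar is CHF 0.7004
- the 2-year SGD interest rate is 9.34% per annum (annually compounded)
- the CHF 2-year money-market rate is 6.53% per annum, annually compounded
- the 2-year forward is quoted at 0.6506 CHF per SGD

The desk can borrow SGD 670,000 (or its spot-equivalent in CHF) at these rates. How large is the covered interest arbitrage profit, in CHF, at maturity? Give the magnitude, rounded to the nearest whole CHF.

CHF 11,424

T = 2 years.
Invest the SGD and cover forward: 670,000 × 1.19552356 × 0.6506 = CHF 521,131.11.
Convert at spot and invest in CHF: 670,000 × 0.7004 × 1.13486409 = CHF 532,555.40.
The quoted forward undervalues SGD, so borrow SGD, convert to CHF at spot, deposit the CHF at 6.53%, and buy SGD forward at 0.6506 to cover the loan.
The gap between the two covered legs is CHF 11,424.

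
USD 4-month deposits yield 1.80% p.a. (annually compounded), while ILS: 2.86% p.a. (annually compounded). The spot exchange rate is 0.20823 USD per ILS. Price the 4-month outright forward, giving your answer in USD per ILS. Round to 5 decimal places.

0.20751

T = 4/12 years.
USD growth factor: (1 + 0.0180)^(4/12) = 1.0059644.
ILS accumulates by (1 + 0.0286)^(4/12) = 1.0094439.
Forward (USD per ILS) = 0.20823 × 1.0059644 / 1.0094439 = 0.2075122.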